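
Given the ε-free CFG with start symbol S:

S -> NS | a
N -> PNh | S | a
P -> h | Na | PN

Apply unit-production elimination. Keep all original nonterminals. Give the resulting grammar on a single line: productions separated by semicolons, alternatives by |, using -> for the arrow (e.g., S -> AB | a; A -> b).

S -> a | NS; N -> a | NS | PNh; P -> h | Na | PN

Unit productions: N->S.
Unit pairs (A ⇒* B via units): (N,S).
S: inherits non-unit rules of {S} → NS | a.
N: inherits non-unit rules of {N, S} → NS | PNh | a.
P: inherits non-unit rules of {P} → Na | PN | h.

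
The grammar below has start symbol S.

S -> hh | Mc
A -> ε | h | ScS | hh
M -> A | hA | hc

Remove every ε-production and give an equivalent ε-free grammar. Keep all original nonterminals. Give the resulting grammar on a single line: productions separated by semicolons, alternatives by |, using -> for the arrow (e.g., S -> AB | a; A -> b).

S -> c | Mc | hh; A -> h | hh | ScS; M -> A | h | hA | hc

Nullable set: {A, M}.
S -> Mc: M nullable, giving Mc | c.
Drop A -> ε.
M -> A: A nullable, giving A.
M -> hA: A nullable, giving h | hA.
Unchanged (no nullable symbols): S -> hh; A -> ScS; A -> h; A -> hh; M -> hc.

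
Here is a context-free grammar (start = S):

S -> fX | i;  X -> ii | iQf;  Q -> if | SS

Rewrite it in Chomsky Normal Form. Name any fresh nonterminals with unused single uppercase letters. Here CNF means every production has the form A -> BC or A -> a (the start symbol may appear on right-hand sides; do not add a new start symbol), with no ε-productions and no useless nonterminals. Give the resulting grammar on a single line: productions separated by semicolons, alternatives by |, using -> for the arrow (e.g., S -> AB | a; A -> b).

S -> i | BX; A -> i; B -> f; C -> QB; Q -> AB | SS; X -> AA | AC

No ε-productions.
No unit productions to eliminate.
TERM: introduce B -> f, A -> i and substitute in every rule of length ≥2.
BIN: X -> AQB becomes X -> AC, C -> QB.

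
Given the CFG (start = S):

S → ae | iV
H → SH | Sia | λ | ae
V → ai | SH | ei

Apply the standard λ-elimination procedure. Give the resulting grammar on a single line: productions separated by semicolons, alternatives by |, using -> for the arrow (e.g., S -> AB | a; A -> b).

S -> ae | iV; H -> S | SH | ae | Sia; V -> S | SH | ai | ei

Nullable set: {H}.
Drop H -> λ.
H -> SH: H nullable, giving S | SH.
V -> SH: H nullable, giving S | SH.
Unchanged (no nullable symbols): S -> ae; S -> iV; H -> Sia; H -> ae; V -> ai; V -> ei.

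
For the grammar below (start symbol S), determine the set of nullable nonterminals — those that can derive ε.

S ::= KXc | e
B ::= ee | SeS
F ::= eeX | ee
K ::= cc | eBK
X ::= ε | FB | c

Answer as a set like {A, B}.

{X}

Directly nullable (have an ε-rule): {X}.
Not nullable: B, F, K, S — each has a terminal in every rule's right-hand side or depends on a non-nullable symbol.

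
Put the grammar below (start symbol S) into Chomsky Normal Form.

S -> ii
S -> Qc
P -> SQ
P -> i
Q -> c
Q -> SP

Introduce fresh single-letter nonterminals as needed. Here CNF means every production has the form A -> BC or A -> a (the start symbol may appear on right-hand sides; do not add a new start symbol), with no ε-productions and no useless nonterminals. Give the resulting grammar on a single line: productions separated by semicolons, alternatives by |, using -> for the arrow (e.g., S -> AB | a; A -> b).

S -> BB | QA; A -> c; B -> i; P -> i | SQ; Q -> c | SP

No ε-productions.
No unit productions to eliminate.
TERM: introduce A -> c, B -> i and substitute in every rule of length ≥2.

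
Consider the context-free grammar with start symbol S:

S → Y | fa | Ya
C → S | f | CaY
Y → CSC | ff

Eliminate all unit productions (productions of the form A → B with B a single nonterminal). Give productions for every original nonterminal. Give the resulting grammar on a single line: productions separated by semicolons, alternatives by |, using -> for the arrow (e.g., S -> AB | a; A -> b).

S -> Ya | fa | ff | CSC; C -> f | Ya | fa | ff | CSC | CaY; Y -> ff | CSC

Unit productions: C->S, S->Y.
Unit pairs (A ⇒* B via units): (C,S), (C,Y), (S,Y).
S: inherits non-unit rules of {S, Y} → CSC | Ya | fa | ff.
C: inherits non-unit rules of {C, S, Y} → CSC | CaY | Ya | f | fa | ff.
Y: inherits non-unit rules of {Y} → CSC | ff.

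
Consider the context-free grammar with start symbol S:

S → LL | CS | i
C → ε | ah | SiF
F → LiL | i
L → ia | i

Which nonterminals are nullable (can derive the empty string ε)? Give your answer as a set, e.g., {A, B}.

Directly nullable (have an ε-rule): {C}.
Not nullable: F, L, S — each has a terminal in every rule's right-hand side or depends on a non-nullable symbol.

{C}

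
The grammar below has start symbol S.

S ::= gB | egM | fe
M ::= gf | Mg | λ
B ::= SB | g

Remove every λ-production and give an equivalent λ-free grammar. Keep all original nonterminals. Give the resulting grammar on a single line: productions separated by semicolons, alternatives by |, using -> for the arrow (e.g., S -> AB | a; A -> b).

S -> eg | fe | gB | egM; B -> g | SB; M -> g | Mg | gf

Nullable set: {M}.
S -> egM: M nullable, giving eg | egM.
Drop M -> λ.
M -> Mg: M nullable, giving Mg | g.
Unchanged (no nullable symbols): S -> fe; S -> gB; B -> SB; B -> g; M -> gf.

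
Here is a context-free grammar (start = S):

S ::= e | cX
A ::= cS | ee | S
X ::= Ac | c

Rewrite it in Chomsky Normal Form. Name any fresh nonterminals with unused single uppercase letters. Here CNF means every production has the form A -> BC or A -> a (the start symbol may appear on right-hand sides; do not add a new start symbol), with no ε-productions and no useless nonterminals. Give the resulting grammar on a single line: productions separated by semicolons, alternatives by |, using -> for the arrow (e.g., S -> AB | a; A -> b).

S -> e | BX; A -> e | BS | BX | CC; B -> c; C -> e; X -> c | AB

No ε-productions.
After unit-elimination: S -> e | cX; A -> e | cS | cX | ee; X -> c | Ac.
TERM: introduce B -> c, C -> e and substitute in every rule of length ≥2.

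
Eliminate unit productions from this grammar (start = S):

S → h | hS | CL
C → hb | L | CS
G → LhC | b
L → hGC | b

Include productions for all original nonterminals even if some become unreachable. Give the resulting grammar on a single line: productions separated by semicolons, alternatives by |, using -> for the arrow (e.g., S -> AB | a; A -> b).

S -> h | CL | hS; C -> b | CS | hb | hGC; G -> b | LhC; L -> b | hGC

Unit productions: C->L.
Unit pairs (A ⇒* B via units): (C,L).
S: inherits non-unit rules of {S} → CL | h | hS.
C: inherits non-unit rules of {C, L} → CS | b | hGC | hb.
G: inherits non-unit rules of {G} → LhC | b.
L: inherits non-unit rules of {L} → b | hGC.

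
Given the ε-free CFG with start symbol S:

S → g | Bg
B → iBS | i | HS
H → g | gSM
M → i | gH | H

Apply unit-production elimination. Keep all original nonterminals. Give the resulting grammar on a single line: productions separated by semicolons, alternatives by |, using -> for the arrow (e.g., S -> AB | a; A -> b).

S -> g | Bg; B -> i | HS | iBS; H -> g | gSM; M -> g | i | gH | gSM

Unit productions: M->H.
Unit pairs (A ⇒* B via units): (M,H).
S: inherits non-unit rules of {S} → Bg | g.
B: inherits non-unit rules of {B} → HS | i | iBS.
H: inherits non-unit rules of {H} → g | gSM.
M: inherits non-unit rules of {H, M} → g | gH | gSM | i.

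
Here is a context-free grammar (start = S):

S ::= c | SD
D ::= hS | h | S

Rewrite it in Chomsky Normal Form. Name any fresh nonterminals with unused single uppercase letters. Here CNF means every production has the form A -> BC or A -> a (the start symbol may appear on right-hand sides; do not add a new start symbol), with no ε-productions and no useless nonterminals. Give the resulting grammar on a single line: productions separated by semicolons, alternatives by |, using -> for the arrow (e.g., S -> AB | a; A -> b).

S -> c | SD; A -> h; D -> c | h | AS | SD

No ε-productions.
After unit-elimination: S -> c | SD; D -> c | h | SD | hS.
TERM: introduce A -> h and substitute in every rule of length ≥2.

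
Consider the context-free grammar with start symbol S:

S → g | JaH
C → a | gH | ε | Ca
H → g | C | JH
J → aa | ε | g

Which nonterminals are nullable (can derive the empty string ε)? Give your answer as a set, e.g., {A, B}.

Directly nullable (have an ε-rule): {C, J}.
H is nullable via H -> C (every symbol on the right is already known nullable).
Not nullable: S — each has a terminal in every rule's right-hand side or depends on a non-nullable symbol.

{C, H, J}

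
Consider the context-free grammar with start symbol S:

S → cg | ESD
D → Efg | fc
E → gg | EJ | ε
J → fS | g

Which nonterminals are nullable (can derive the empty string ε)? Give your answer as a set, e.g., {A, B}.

{E}

Directly nullable (have an ε-rule): {E}.
Not nullable: D, J, S — each has a terminal in every rule's right-hand side or depends on a non-nullable symbol.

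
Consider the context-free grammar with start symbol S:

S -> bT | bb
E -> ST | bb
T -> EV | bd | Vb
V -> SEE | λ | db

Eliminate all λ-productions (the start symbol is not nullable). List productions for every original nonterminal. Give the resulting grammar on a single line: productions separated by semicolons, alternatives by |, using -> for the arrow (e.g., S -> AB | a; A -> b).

Nullable set: {V}.
T -> EV: V nullable, giving E | EV.
T -> Vb: V nullable, giving Vb | b.
Drop V -> λ.
Unchanged (no nullable symbols): S -> bT; S -> bb; E -> ST; E -> bb; T -> bd; V -> SEE; V -> db.

S -> bT | bb; E -> ST | bb; T -> E | b | EV | Vb | bd; V -> db | SEE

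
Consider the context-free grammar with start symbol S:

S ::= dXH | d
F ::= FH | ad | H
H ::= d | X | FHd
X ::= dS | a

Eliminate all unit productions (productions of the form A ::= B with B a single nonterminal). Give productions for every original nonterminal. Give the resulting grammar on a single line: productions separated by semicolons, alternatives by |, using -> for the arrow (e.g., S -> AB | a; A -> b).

S -> d | dXH; F -> a | d | FH | ad | dS | FHd; H -> a | d | dS | FHd; X -> a | dS

Unit productions: F->H, H->X.
Unit pairs (A ⇒* B via units): (F,H), (F,X), (H,X).
S: inherits non-unit rules of {S} → d | dXH.
F: inherits non-unit rules of {F, H, X} → FH | FHd | a | ad | d | dS.
H: inherits non-unit rules of {H, X} → FHd | a | d | dS.
X: inherits non-unit rules of {X} → a | dS.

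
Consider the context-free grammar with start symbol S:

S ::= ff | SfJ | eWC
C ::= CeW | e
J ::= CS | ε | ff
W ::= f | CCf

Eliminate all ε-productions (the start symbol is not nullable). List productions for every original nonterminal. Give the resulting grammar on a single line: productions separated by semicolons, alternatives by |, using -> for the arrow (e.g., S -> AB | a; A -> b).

S -> Sf | ff | SfJ | eWC; C -> e | CeW; J -> CS | ff; W -> f | CCf

Nullable set: {J}.
S -> SfJ: J nullable, giving Sf | SfJ.
Drop J -> ε.
Unchanged (no nullable symbols): S -> eWC; S -> ff; C -> CeW; C -> e; J -> CS; J -> ff; W -> CCf; W -> f.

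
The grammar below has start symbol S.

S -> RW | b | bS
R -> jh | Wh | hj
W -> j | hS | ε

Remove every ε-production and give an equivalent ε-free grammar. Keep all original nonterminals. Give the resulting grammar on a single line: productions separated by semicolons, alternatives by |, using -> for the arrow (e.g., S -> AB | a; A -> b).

Nullable set: {W}.
S -> RW: W nullable, giving R | RW.
R -> Wh: W nullable, giving Wh | h.
Drop W -> ε.
Unchanged (no nullable symbols): S -> b; S -> bS; R -> hj; R -> jh; W -> hS; W -> j.

S -> R | b | RW | bS; R -> h | Wh | hj | jh; W -> j | hS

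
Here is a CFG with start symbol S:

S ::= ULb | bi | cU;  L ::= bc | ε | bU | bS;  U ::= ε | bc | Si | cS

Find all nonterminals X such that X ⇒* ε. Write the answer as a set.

{L, U}

Directly nullable (have an ε-rule): {L, U}.
Not nullable: S — each has a terminal in every rule's right-hand side or depends on a non-nullable symbol.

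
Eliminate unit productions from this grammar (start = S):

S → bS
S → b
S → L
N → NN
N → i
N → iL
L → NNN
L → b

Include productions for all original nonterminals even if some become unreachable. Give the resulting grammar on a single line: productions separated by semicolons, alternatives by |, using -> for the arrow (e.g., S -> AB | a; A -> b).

S -> b | bS | NNN; L -> b | NNN; N -> i | NN | iL

Unit productions: S->L.
Unit pairs (A ⇒* B via units): (S,L).
S: inherits non-unit rules of {L, S} → NNN | b | bS.
L: inherits non-unit rules of {L} → NNN | b.
N: inherits non-unit rules of {N} → NN | i | iL.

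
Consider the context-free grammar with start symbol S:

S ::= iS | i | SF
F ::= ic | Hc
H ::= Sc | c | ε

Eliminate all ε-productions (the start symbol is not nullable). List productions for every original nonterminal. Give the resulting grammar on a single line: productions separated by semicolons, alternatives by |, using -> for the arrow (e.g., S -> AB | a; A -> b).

Nullable set: {H}.
F -> Hc: H nullable, giving Hc | c.
Drop H -> ε.
Unchanged (no nullable symbols): S -> SF; S -> i; S -> iS; F -> ic; H -> Sc; H -> c.

S -> i | SF | iS; F -> c | Hc | ic; H -> c | Sc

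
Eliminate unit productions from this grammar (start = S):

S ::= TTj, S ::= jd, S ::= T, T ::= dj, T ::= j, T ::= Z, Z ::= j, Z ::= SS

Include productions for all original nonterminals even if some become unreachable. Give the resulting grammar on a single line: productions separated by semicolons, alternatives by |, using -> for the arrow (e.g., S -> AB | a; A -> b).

Unit productions: S->T, T->Z.
Unit pairs (A ⇒* B via units): (S,T), (S,Z), (T,Z).
S: inherits non-unit rules of {S, T, Z} → SS | TTj | dj | j | jd.
T: inherits non-unit rules of {T, Z} → SS | dj | j.
Z: inherits non-unit rules of {Z} → SS | j.

S -> j | SS | dj | jd | TTj; T -> j | SS | dj; Z -> j | SS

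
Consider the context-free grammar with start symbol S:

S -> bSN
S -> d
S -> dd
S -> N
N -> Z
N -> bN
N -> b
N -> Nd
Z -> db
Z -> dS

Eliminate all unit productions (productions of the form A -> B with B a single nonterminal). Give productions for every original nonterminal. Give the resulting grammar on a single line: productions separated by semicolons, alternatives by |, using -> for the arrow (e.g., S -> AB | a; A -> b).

S -> b | d | Nd | bN | dS | db | dd | bSN; N -> b | Nd | bN | dS | db; Z -> dS | db

Unit productions: N->Z, S->N.
Unit pairs (A ⇒* B via units): (N,Z), (S,N), (S,Z).
S: inherits non-unit rules of {N, S, Z} → Nd | b | bN | bSN | d | dS | db | dd.
N: inherits non-unit rules of {N, Z} → Nd | b | bN | dS | db.
Z: inherits non-unit rules of {Z} → dS | db.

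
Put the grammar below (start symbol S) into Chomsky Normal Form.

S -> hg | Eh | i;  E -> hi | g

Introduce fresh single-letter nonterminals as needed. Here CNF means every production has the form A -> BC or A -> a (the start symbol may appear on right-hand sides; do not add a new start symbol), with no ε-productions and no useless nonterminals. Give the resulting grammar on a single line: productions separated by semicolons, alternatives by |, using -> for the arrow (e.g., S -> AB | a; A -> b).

S -> i | AC | EA; A -> h; B -> i; C -> g; E -> g | AB

No ε-productions.
No unit productions to eliminate.
TERM: introduce C -> g, A -> h, B -> i and substitute in every rule of length ≥2.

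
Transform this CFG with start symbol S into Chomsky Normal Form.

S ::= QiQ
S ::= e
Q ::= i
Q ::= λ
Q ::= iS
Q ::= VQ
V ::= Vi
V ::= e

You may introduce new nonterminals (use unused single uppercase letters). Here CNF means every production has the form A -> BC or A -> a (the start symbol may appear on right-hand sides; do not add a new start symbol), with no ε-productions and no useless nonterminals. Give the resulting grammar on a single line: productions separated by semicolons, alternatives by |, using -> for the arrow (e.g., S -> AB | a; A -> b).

Nullable: {Q}; after ε-elimination: S -> e | i | Qi | iQ | QiQ; Q -> V | i | VQ | iS; V -> e | Vi.
After unit-elimination: S -> e | i | Qi | iQ | QiQ; Q -> e | i | VQ | Vi | iS; V -> e | Vi.
TERM: introduce A -> i and substitute in every rule of length ≥2.
BIN: S -> QAQ becomes S -> QB, B -> AQ.

S -> e | i | AQ | QA | QB; A -> i; B -> AQ; Q -> e | i | AS | VA | VQ; V -> e | VA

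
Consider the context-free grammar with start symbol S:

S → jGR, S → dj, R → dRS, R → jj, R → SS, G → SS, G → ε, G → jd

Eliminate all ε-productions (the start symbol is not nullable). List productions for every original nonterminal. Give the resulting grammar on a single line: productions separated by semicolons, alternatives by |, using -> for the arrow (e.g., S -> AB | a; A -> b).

S -> dj | jR | jGR; G -> SS | jd; R -> SS | jj | dRS

Nullable set: {G}.
S -> jGR: G nullable, giving jGR | jR.
Drop G -> ε.
Unchanged (no nullable symbols): S -> dj; G -> SS; G -> jd; R -> SS; R -> dRS; R -> jj.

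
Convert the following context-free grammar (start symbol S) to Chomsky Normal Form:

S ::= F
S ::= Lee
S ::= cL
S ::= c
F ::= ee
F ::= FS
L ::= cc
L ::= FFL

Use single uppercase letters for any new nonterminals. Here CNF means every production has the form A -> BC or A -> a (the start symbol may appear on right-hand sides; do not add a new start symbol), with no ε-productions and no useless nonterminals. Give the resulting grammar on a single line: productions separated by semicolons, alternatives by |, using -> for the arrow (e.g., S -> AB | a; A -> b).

S -> c | AA | BL | FS | LD; A -> e; B -> c; C -> FL; D -> AA; F -> AA | FS; L -> BB | FC

No ε-productions.
After unit-elimination: S -> c | FS | cL | ee | Lee; F -> FS | ee; L -> cc | FFL.
TERM: introduce B -> c, A -> e and substitute in every rule of length ≥2.
BIN: L -> FFL becomes L -> FC, C -> FL; S -> LAA becomes S -> LD, D -> AA.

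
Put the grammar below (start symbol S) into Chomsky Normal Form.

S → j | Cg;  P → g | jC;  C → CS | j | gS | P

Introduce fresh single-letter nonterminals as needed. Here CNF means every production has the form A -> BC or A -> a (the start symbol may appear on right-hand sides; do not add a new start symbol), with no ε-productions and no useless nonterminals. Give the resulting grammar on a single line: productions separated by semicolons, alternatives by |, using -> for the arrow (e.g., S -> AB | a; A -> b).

S -> j | CA; A -> g; B -> j; C -> g | j | AS | BC | CS

No ε-productions.
After unit-elimination: S -> j | Cg; C -> g | j | CS | gS | jC; P -> g | jC.
TERM: introduce A -> g, B -> j and substitute in every rule of length ≥2.
Drop unreachable/unproductive: P.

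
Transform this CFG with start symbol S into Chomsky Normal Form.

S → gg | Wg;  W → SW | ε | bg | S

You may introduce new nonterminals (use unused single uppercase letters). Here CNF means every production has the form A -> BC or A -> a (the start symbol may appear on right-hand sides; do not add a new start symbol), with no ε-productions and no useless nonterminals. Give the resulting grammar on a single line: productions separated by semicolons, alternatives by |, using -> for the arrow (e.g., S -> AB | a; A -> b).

Nullable: {W}; after ε-elimination: S -> g | Wg | gg; W -> S | SW | bg.
After unit-elimination: S -> g | Wg | gg; W -> g | SW | Wg | bg | gg.
TERM: introduce B -> b, A -> g and substitute in every rule of length ≥2.

S -> g | AA | WA; A -> g; B -> b; W -> g | AA | BA | SW | WA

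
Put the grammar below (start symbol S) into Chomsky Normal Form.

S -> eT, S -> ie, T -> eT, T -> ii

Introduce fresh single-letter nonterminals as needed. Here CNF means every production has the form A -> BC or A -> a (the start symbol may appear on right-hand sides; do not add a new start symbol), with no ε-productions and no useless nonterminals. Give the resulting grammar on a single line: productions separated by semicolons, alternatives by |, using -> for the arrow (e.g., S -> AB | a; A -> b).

S -> AT | BA; A -> e; B -> i; T -> AT | BB

No ε-productions.
No unit productions to eliminate.
TERM: introduce A -> e, B -> i and substitute in every rule of length ≥2.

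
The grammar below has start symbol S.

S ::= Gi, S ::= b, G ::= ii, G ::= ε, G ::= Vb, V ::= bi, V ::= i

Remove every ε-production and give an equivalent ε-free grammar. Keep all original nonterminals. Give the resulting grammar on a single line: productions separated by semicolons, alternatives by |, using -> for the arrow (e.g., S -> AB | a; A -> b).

Nullable set: {G}.
S -> Gi: G nullable, giving Gi | i.
Drop G -> ε.
Unchanged (no nullable symbols): S -> b; G -> Vb; G -> ii; V -> bi; V -> i.

S -> b | i | Gi; G -> Vb | ii; V -> i | bi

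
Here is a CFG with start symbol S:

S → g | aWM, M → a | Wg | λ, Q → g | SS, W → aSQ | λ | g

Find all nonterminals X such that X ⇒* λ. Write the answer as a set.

{M, W}

Directly nullable (have an ε-rule): {M, W}.
Not nullable: Q, S — each has a terminal in every rule's right-hand side or depends on a non-nullable symbol.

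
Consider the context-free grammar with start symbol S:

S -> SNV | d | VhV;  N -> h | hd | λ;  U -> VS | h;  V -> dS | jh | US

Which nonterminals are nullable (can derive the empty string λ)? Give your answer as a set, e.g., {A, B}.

{N}

Directly nullable (have an ε-rule): {N}.
Not nullable: S, U, V — each has a terminal in every rule's right-hand side or depends on a non-nullable symbol.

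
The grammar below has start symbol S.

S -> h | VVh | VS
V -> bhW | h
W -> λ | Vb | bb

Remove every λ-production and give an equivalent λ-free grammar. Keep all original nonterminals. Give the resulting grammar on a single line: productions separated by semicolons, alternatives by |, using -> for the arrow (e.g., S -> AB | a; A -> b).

S -> h | VS | VVh; V -> h | bh | bhW; W -> Vb | bb

Nullable set: {W}.
V -> bhW: W nullable, giving bh | bhW.
Drop W -> λ.
Unchanged (no nullable symbols): S -> VS; S -> VVh; S -> h; V -> h; W -> Vb; W -> bb.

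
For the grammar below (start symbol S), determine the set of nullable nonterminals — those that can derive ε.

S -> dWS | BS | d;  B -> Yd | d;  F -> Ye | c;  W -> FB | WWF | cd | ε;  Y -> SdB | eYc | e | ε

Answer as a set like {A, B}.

Directly nullable (have an ε-rule): {W, Y}.
Not nullable: B, F, S — each has a terminal in every rule's right-hand side or depends on a non-nullable symbol.

{W, Y}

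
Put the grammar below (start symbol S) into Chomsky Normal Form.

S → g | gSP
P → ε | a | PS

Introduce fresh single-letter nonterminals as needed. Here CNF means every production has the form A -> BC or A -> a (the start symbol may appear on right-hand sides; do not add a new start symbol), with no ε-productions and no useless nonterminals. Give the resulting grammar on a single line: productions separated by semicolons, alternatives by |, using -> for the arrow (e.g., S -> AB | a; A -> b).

S -> g | AC | AS; A -> g; B -> SP; C -> SP; P -> a | g | AB | AS | PS

Nullable: {P}; after ε-elimination: S -> g | gS | gSP; P -> S | a | PS.
After unit-elimination: S -> g | gS | gSP; P -> a | g | PS | gS | gSP.
TERM: introduce A -> g and substitute in every rule of length ≥2.
BIN: P -> ASP becomes P -> AB, B -> SP; S -> ASP becomes S -> AC, C -> SP.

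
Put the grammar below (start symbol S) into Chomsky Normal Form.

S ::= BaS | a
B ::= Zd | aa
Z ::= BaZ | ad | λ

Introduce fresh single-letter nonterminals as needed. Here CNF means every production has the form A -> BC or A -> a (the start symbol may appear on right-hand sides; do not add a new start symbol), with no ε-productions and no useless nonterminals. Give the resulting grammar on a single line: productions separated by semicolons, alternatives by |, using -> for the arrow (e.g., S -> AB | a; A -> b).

Nullable: {Z}; after ε-elimination: S -> a | BaS; B -> d | Zd | aa; Z -> Ba | ad | BaZ.
No unit productions to eliminate.
TERM: introduce C -> a, A -> d and substitute in every rule of length ≥2.
BIN: S -> BCS becomes S -> BD, D -> CS; Z -> BCZ becomes Z -> BE, E -> CZ.

S -> a | BD; A -> d; B -> d | CC | ZA; C -> a; D -> CS; E -> CZ; Z -> BC | BE | CA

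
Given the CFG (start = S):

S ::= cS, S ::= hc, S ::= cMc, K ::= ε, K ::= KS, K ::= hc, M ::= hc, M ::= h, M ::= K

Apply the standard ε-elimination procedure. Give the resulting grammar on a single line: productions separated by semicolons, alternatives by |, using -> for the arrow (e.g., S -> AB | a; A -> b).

Nullable set: {K, M}.
S -> cMc: M nullable, giving cMc | cc.
Drop K -> ε.
K -> KS: K nullable, giving KS | S.
M -> K: K nullable, giving K.
Unchanged (no nullable symbols): S -> cS; S -> hc; K -> hc; M -> h; M -> hc.

S -> cS | cc | hc | cMc; K -> S | KS | hc; M -> K | h | hc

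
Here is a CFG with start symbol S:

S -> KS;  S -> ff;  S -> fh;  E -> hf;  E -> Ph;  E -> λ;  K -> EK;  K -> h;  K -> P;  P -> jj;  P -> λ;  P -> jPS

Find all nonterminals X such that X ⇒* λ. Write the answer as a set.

{E, K, P}

Directly nullable (have an ε-rule): {E, P}.
K is nullable via K -> P (every symbol on the right is already known nullable).
Not nullable: S — each has a terminal in every rule's right-hand side or depends on a non-nullable symbol.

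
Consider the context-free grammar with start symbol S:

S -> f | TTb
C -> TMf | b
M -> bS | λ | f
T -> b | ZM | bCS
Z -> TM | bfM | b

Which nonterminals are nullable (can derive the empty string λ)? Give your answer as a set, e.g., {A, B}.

{M}

Directly nullable (have an ε-rule): {M}.
Not nullable: C, S, T, Z — each has a terminal in every rule's right-hand side or depends on a non-nullable symbol.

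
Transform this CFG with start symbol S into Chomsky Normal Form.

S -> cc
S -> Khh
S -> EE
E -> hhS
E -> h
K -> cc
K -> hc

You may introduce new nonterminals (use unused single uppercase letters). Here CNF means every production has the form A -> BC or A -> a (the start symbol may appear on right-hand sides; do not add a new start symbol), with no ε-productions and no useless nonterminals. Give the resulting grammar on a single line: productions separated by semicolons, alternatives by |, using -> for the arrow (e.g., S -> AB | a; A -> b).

S -> BB | EE | KD; A -> h; B -> c; C -> AS; D -> AA; E -> h | AC; K -> AB | BB

No ε-productions.
No unit productions to eliminate.
TERM: introduce B -> c, A -> h and substitute in every rule of length ≥2.
BIN: E -> AAS becomes E -> AC, C -> AS; S -> KAA becomes S -> KD, D -> AA.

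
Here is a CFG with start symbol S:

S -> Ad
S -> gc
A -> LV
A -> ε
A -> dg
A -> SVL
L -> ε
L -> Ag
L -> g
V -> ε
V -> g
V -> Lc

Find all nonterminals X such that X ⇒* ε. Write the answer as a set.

Directly nullable (have an ε-rule): {A, L, V}.
Not nullable: S — each has a terminal in every rule's right-hand side or depends on a non-nullable symbol.

{A, L, V}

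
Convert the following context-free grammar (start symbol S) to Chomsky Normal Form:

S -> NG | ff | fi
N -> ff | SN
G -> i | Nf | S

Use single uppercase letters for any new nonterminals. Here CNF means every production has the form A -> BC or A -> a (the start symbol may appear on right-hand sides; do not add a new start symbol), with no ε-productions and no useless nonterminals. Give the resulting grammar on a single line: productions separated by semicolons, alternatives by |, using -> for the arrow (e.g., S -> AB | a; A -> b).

S -> AA | AB | NG; A -> f; B -> i; G -> i | AA | AB | NA | NG; N -> AA | SN

No ε-productions.
After unit-elimination: S -> NG | ff | fi; G -> i | NG | Nf | ff | fi; N -> SN | ff.
TERM: introduce A -> f, B -> i and substitute in every rule of length ≥2.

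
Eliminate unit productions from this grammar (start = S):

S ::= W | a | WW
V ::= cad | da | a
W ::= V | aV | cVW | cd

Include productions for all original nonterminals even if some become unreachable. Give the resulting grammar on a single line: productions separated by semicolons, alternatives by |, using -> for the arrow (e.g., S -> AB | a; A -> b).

Unit productions: S->W, W->V.
Unit pairs (A ⇒* B via units): (S,V), (S,W), (W,V).
S: inherits non-unit rules of {S, V, W} → WW | a | aV | cVW | cad | cd | da.
V: inherits non-unit rules of {V} → a | cad | da.
W: inherits non-unit rules of {V, W} → a | aV | cVW | cad | cd | da.

S -> a | WW | aV | cd | da | cVW | cad; V -> a | da | cad; W -> a | aV | cd | da | cVW | cad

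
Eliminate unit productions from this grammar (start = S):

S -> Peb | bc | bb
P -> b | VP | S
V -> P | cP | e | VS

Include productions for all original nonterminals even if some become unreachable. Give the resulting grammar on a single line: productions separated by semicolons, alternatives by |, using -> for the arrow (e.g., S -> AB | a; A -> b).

Unit productions: P->S, V->P.
Unit pairs (A ⇒* B via units): (P,S), (V,P), (V,S).
S: inherits non-unit rules of {S} → Peb | bb | bc.
P: inherits non-unit rules of {P, S} → Peb | VP | b | bb | bc.
V: inherits non-unit rules of {P, S, V} → Peb | VP | VS | b | bb | bc | cP | e.

S -> bb | bc | Peb; P -> b | VP | bb | bc | Peb; V -> b | e | VP | VS | bb | bc | cP | Peb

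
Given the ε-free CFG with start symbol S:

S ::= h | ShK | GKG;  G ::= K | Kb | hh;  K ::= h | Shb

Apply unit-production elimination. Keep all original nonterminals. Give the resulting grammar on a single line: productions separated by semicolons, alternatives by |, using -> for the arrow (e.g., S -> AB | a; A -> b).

Unit productions: G->K.
Unit pairs (A ⇒* B via units): (G,K).
S: inherits non-unit rules of {S} → GKG | ShK | h.
G: inherits non-unit rules of {G, K} → Kb | Shb | h | hh.
K: inherits non-unit rules of {K} → Shb | h.

S -> h | GKG | ShK; G -> h | Kb | hh | Shb; K -> h | Shb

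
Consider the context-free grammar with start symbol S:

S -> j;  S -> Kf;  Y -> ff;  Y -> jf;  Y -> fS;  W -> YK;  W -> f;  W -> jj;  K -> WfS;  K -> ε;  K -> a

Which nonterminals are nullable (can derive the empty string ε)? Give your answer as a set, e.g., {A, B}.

{K}

Directly nullable (have an ε-rule): {K}.
Not nullable: S, W, Y — each has a terminal in every rule's right-hand side or depends on a non-nullable symbol.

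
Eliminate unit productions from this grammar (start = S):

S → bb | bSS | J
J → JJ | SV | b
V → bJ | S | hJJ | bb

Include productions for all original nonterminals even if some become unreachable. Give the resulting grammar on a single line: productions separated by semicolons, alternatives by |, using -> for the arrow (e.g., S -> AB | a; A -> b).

Unit productions: S->J, V->S.
Unit pairs (A ⇒* B via units): (S,J), (V,J), (V,S).
S: inherits non-unit rules of {J, S} → JJ | SV | b | bSS | bb.
J: inherits non-unit rules of {J} → JJ | SV | b.
V: inherits non-unit rules of {J, S, V} → JJ | SV | b | bJ | bSS | bb | hJJ.

S -> b | JJ | SV | bb | bSS; J -> b | JJ | SV; V -> b | JJ | SV | bJ | bb | bSS | hJJ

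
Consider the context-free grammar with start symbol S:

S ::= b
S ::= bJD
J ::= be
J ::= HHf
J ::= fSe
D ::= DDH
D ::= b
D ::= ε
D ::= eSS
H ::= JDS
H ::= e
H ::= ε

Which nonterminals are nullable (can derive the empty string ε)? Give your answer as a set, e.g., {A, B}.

{D, H}

Directly nullable (have an ε-rule): {D, H}.
Not nullable: J, S — each has a terminal in every rule's right-hand side or depends on a non-nullable symbol.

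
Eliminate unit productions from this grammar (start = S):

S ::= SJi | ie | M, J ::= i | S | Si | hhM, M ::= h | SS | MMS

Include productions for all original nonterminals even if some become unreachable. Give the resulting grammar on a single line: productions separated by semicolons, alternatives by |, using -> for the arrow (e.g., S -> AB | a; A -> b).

Unit productions: J->S, S->M.
Unit pairs (A ⇒* B via units): (J,M), (J,S), (S,M).
S: inherits non-unit rules of {M, S} → MMS | SJi | SS | h | ie.
J: inherits non-unit rules of {J, M, S} → MMS | SJi | SS | Si | h | hhM | i | ie.
M: inherits non-unit rules of {M} → MMS | SS | h.

S -> h | SS | ie | MMS | SJi; J -> h | i | SS | Si | ie | MMS | SJi | hhM; M -> h | SS | MMS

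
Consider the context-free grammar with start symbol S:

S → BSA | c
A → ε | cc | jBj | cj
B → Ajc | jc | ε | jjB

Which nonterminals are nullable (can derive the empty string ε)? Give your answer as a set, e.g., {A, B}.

{A, B}

Directly nullable (have an ε-rule): {A, B}.
Not nullable: S — each has a terminal in every rule's right-hand side or depends on a non-nullable symbol.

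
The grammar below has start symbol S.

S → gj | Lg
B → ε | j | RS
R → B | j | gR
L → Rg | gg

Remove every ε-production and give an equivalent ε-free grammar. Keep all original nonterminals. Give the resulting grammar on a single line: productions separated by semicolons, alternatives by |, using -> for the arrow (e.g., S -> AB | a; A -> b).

Nullable set: {B, R}.
Drop B -> ε.
B -> RS: R nullable, giving RS | S.
L -> Rg: R nullable, giving Rg | g.
R -> B: B nullable, giving B.
R -> gR: R nullable, giving g | gR.
Unchanged (no nullable symbols): S -> Lg; S -> gj; B -> j; L -> gg; R -> j.

S -> Lg | gj; B -> S | j | RS; L -> g | Rg | gg; R -> B | g | j | gR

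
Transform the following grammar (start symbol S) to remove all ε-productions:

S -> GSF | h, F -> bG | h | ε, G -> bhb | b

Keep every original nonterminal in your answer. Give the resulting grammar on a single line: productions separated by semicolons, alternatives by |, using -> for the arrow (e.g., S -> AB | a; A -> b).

S -> h | GS | GSF; F -> h | bG; G -> b | bhb

Nullable set: {F}.
S -> GSF: F nullable, giving GS | GSF.
Drop F -> ε.
Unchanged (no nullable symbols): S -> h; F -> bG; F -> h; G -> b; G -> bhb.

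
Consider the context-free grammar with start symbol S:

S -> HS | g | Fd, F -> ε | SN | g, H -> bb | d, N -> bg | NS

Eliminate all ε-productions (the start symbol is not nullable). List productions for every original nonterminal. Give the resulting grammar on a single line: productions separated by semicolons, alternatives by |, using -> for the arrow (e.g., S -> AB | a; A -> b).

Nullable set: {F}.
S -> Fd: F nullable, giving Fd | d.
Drop F -> ε.
Unchanged (no nullable symbols): S -> HS; S -> g; F -> SN; F -> g; H -> bb; H -> d; N -> NS; N -> bg.

S -> d | g | Fd | HS; F -> g | SN; H -> d | bb; N -> NS | bg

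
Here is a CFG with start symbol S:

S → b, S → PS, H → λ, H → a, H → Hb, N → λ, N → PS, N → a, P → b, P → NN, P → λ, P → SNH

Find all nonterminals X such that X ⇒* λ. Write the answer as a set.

{H, N, P}

Directly nullable (have an ε-rule): {H, N, P}.
Not nullable: S — each has a terminal in every rule's right-hand side or depends on a non-nullable symbol.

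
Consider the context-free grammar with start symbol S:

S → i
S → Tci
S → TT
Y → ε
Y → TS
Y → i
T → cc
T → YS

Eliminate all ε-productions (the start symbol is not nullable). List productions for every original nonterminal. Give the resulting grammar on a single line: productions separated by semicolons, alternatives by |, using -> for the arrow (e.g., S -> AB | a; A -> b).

S -> i | TT | Tci; T -> S | YS | cc; Y -> i | TS

Nullable set: {Y}.
T -> YS: Y nullable, giving S | YS.
Drop Y -> ε.
Unchanged (no nullable symbols): S -> TT; S -> Tci; S -> i; T -> cc; Y -> TS; Y -> i.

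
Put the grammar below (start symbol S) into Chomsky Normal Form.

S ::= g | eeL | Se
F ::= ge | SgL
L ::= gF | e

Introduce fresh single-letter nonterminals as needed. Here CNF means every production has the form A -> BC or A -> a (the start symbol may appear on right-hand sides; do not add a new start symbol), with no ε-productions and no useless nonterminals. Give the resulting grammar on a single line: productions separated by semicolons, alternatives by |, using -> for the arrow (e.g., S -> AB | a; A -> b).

No ε-productions.
No unit productions to eliminate.
TERM: introduce B -> e, A -> g and substitute in every rule of length ≥2.
BIN: F -> SAL becomes F -> SC, C -> AL; S -> BBL becomes S -> BD, D -> BL.

S -> g | BD | SB; A -> g; B -> e; C -> AL; D -> BL; F -> AB | SC; L -> e | AF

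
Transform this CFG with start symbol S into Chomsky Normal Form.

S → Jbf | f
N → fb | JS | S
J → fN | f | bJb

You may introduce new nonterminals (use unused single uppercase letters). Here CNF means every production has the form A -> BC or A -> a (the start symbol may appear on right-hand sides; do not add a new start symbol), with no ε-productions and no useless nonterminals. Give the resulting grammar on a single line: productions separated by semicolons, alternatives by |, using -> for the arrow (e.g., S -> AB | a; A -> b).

S -> f | JE; A -> b; B -> f; C -> JA; D -> AB; E -> AB; J -> f | AC | BN; N -> f | BA | JD | JS

No ε-productions.
After unit-elimination: S -> f | Jbf; J -> f | fN | bJb; N -> f | JS | fb | Jbf.
TERM: introduce A -> b, B -> f and substitute in every rule of length ≥2.
BIN: J -> AJA becomes J -> AC, C -> JA; N -> JAB becomes N -> JD, D -> AB; S -> JAB becomes S -> JE, E -> AB.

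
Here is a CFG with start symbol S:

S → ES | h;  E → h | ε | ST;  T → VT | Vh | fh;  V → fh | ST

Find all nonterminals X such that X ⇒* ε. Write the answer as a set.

{E}

Directly nullable (have an ε-rule): {E}.
Not nullable: S, T, V — each has a terminal in every rule's right-hand side or depends on a non-nullable symbol.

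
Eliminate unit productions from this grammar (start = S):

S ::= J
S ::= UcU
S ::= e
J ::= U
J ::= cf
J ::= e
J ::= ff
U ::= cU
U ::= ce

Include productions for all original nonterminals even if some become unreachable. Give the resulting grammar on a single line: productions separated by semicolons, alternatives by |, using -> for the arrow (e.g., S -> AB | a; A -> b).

Unit productions: J->U, S->J.
Unit pairs (A ⇒* B via units): (J,U), (S,J), (S,U).
S: inherits non-unit rules of {J, S, U} → UcU | cU | ce | cf | e | ff.
J: inherits non-unit rules of {J, U} → cU | ce | cf | e | ff.
U: inherits non-unit rules of {U} → cU | ce.

S -> e | cU | ce | cf | ff | UcU; J -> e | cU | ce | cf | ff; U -> cU | ce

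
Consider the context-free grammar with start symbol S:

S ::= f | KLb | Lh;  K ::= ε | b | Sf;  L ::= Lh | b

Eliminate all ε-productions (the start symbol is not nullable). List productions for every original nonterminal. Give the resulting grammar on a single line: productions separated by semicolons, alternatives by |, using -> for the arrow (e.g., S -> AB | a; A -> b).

Nullable set: {K}.
S -> KLb: K nullable, giving KLb | Lb.
Drop K -> ε.
Unchanged (no nullable symbols): S -> Lh; S -> f; K -> Sf; K -> b; L -> Lh; L -> b.

S -> f | Lb | Lh | KLb; K -> b | Sf; L -> b | Lh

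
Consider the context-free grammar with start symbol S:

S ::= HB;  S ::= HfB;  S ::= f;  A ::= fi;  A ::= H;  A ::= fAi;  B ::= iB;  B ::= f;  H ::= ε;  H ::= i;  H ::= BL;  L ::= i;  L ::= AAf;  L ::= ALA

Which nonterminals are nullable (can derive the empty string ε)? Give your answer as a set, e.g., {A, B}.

Directly nullable (have an ε-rule): {H}.
A is nullable via A -> H (every symbol on the right is already known nullable).
Not nullable: B, L, S — each has a terminal in every rule's right-hand side or depends on a non-nullable symbol.

{A, H}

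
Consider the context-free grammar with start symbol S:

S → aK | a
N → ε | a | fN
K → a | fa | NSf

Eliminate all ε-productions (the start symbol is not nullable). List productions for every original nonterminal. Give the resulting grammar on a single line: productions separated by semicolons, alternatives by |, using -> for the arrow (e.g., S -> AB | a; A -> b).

Nullable set: {N}.
K -> NSf: N nullable, giving NSf | Sf.
Drop N -> ε.
N -> fN: N nullable, giving f | fN.
Unchanged (no nullable symbols): S -> a; S -> aK; K -> a; K -> fa; N -> a.

S -> a | aK; K -> a | Sf | fa | NSf; N -> a | f | fN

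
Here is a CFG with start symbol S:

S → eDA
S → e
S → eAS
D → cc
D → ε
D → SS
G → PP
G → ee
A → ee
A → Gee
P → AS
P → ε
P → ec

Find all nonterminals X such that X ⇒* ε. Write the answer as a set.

{D, G, P}

Directly nullable (have an ε-rule): {D, P}.
G is nullable via G -> PP (every symbol on the right is already known nullable).
Not nullable: A, S — each has a terminal in every rule's right-hand side or depends on a non-nullable symbol.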